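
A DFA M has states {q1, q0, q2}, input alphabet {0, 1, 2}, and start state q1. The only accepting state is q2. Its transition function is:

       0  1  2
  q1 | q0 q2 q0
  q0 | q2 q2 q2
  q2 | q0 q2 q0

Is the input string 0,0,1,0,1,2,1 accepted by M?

Yes

Trace: q1 -0-> q0 -0-> q2 -1-> q2 -0-> q0 -1-> q2 -2-> q0 -1-> q2
End state q2 is accepting.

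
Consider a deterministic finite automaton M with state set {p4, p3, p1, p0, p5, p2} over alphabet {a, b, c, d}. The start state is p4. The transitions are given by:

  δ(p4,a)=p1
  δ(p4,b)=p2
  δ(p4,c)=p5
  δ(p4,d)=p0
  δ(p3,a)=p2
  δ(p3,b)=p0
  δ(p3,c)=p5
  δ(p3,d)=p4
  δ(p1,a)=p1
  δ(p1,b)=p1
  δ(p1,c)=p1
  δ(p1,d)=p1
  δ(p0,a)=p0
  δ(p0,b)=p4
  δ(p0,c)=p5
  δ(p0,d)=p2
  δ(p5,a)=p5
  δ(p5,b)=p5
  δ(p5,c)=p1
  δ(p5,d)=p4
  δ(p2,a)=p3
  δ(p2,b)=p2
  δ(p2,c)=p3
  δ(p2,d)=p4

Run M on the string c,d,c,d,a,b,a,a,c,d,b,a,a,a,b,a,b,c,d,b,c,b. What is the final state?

p1

p4 → p5 → p4 → p5 → p4 → p1 → p1 → p1 → p1 → p1 → p1 → p1 → p1 → p1 → p1 → p1 → p1 → p1 → p1 → p1 → p1 → p1 → p1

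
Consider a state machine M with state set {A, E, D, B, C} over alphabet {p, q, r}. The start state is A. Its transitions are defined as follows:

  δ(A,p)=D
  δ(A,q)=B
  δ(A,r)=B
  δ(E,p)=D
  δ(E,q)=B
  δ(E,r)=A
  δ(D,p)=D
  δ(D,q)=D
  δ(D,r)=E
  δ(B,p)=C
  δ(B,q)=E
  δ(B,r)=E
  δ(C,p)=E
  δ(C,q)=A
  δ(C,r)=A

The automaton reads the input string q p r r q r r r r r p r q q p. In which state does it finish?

D

Trace: A -q-> B -p-> C -r-> A -r-> B -q-> E -r-> A -r-> B -r-> E -r-> A -r-> B -p-> C -r-> A -q-> B -q-> E -p-> D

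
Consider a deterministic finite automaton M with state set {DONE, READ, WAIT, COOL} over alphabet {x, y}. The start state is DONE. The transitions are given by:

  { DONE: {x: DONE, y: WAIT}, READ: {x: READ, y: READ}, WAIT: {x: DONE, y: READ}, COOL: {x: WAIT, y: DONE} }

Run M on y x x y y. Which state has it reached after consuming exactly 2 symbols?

DONE → WAIT → DONE
After 2 symbols: DONE.

DONE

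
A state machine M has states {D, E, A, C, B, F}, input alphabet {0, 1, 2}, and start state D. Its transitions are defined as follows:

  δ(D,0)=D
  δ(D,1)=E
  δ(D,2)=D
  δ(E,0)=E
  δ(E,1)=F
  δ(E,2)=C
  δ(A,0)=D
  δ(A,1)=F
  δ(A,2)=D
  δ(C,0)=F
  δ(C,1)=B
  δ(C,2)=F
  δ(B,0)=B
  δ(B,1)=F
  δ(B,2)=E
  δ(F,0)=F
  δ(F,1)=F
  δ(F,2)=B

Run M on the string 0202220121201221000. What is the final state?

F

Trace: D -0-> D -2-> D -0-> D -2-> D -2-> D -2-> D -0-> D -1-> E -2-> C -1-> B -2-> E -0-> E -1-> F -2-> B -2-> E -1-> F -0-> F -0-> F -0-> F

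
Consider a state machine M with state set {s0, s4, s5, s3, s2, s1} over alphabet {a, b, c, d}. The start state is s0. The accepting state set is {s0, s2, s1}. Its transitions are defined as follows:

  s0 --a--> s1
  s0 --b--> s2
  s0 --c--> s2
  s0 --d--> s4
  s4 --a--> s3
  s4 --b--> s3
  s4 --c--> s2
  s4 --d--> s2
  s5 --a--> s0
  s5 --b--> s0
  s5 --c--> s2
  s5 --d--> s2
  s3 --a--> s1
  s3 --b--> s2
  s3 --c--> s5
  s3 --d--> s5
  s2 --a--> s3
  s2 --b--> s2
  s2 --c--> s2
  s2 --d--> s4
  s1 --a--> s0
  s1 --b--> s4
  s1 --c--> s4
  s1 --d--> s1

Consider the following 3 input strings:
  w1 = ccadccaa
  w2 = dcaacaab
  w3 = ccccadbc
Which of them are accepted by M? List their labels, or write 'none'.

w1, w3

w1:
  start at s0
  read 'c': s0 → s2
  read 'c': s2 → s2
  read 'a': s2 → s3
  read 'd': s3 → s5
  read 'c': s5 → s2
  read 'c': s2 → s2
  read 'a': s2 → s3
  read 'a': s3 → s1
  end s1, accepted
w2:
  start at s0
  read 'd': s0 → s4
  read 'c': s4 → s2
  read 'a': s2 → s3
  read 'a': s3 → s1
  read 'c': s1 → s4
  read 'a': s4 → s3
  read 'a': s3 → s1
  read 'b': s1 → s4
  end s4, rejected
w3:
  start at s0
  read 'c': s0 → s2
  read 'c': s2 → s2
  read 'c': s2 → s2
  read 'c': s2 → s2
  read 'a': s2 → s3
  read 'd': s3 → s5
  read 'b': s5 → s0
  read 'c': s0 → s2
  end s2, accepted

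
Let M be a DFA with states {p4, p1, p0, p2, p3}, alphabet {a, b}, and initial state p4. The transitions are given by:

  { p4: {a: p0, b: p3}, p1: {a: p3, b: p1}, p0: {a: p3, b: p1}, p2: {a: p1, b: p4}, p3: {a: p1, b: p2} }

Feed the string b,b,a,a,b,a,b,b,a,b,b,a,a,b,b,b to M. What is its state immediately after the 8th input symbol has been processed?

p4 → p3 → p2 → p1 → p3 → p2 → p1 → p1 → p1
After 8 symbols: p1.

p1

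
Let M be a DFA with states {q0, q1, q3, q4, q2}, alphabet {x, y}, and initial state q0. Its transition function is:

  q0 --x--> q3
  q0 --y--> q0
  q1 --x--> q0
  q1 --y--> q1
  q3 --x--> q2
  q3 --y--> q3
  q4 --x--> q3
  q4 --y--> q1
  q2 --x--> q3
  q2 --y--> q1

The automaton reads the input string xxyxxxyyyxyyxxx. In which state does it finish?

q0 → q3 → q2 → q1 → q0 → q3 → q2 → q1 → q1 → q1 → q0 → q0 → q0 → q3 → q2 → q3

q3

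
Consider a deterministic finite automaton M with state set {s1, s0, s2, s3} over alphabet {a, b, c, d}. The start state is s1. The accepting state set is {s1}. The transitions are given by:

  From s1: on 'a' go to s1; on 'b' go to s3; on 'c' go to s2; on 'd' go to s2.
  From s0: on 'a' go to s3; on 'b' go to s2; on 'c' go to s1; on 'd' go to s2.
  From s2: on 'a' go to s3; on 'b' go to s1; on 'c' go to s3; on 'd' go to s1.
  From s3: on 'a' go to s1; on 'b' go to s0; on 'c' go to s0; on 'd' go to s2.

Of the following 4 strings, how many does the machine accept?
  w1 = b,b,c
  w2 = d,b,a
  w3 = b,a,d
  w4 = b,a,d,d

3

w1: s1 → s3 → s0 → s1  → end s1, accepted
w2: s1 → s2 → s1 → s1  → end s1, accepted
w3: s1 → s3 → s1 → s2  → end s2, rejected
w4: s1 → s3 → s1 → s2 → s1  → end s1, accepted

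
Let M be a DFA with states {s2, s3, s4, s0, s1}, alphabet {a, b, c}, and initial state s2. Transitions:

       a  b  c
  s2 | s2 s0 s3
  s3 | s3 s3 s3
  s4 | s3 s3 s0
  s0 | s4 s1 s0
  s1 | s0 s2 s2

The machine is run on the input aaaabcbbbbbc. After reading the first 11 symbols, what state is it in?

s2

s2 → s2 → s2 → s2 → s2 → s0 → s0 → s1 → s2 → s0 → s1 → s2
After 11 symbols: s2.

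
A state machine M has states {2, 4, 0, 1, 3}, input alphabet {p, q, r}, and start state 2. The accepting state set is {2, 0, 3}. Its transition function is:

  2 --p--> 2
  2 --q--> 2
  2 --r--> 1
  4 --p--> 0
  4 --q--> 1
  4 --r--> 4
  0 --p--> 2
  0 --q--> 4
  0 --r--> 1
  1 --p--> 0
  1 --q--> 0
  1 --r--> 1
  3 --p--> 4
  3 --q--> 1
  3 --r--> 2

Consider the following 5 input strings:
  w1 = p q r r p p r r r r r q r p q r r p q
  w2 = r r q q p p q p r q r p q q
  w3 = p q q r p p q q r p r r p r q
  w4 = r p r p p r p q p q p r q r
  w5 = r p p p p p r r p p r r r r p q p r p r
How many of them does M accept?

w1:
  start at 2
  read 'p': 2 → 2
  read 'q': 2 → 2
  read 'r': 2 → 1
  read 'r': 1 → 1
  read 'p': 1 → 0
  read 'p': 0 → 2
  read 'r': 2 → 1
  read 'r': 1 → 1
  read 'r': 1 → 1
  read 'r': 1 → 1
  read 'r': 1 → 1
  read 'q': 1 → 0
  read 'r': 0 → 1
  read 'p': 1 → 0
  read 'q': 0 → 4
  read 'r': 4 → 4
  read 'r': 4 → 4
  read 'p': 4 → 0
  read 'q': 0 → 4
  end 4, rejected
w2:
  start at 2
  read 'r': 2 → 1
  read 'r': 1 → 1
  read 'q': 1 → 0
  read 'q': 0 → 4
  read 'p': 4 → 0
  read 'p': 0 → 2
  read 'q': 2 → 2
  read 'p': 2 → 2
  read 'r': 2 → 1
  read 'q': 1 → 0
  read 'r': 0 → 1
  read 'p': 1 → 0
  read 'q': 0 → 4
  read 'q': 4 → 1
  end 1, rejected
w3:
  start at 2
  read 'p': 2 → 2
  read 'q': 2 → 2
  read 'q': 2 → 2
  read 'r': 2 → 1
  read 'p': 1 → 0
  read 'p': 0 → 2
  read 'q': 2 → 2
  read 'q': 2 → 2
  read 'r': 2 → 1
  read 'p': 1 → 0
  read 'r': 0 → 1
  read 'r': 1 → 1
  read 'p': 1 → 0
  read 'r': 0 → 1
  read 'q': 1 → 0
  end 0, accepted
w4:
  start at 2
  read 'r': 2 → 1
  read 'p': 1 → 0
  read 'r': 0 → 1
  read 'p': 1 → 0
  read 'p': 0 → 2
  read 'r': 2 → 1
  read 'p': 1 → 0
  read 'q': 0 → 4
  read 'p': 4 → 0
  read 'q': 0 → 4
  read 'p': 4 → 0
  read 'r': 0 → 1
  read 'q': 1 → 0
  read 'r': 0 → 1
  end 1, rejected
w5:
  start at 2
  read 'r': 2 → 1
  read 'p': 1 → 0
  read 'p': 0 → 2
  read 'p': 2 → 2
  read 'p': 2 → 2
  read 'p': 2 → 2
  read 'r': 2 → 1
  read 'r': 1 → 1
  read 'p': 1 → 0
  read 'p': 0 → 2
  read 'r': 2 → 1
  read 'r': 1 → 1
  read 'r': 1 → 1
  read 'r': 1 → 1
  read 'p': 1 → 0
  read 'q': 0 → 4
  read 'p': 4 → 0
  read 'r': 0 → 1
  read 'p': 1 → 0
  read 'r': 0 → 1
  end 1, rejected

1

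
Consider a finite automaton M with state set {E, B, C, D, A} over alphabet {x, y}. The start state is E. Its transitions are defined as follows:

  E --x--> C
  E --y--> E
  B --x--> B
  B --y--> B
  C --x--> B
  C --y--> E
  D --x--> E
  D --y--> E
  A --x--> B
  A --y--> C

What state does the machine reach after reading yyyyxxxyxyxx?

B

E → E → E → E → E → C → B → B → B → B → B → B → B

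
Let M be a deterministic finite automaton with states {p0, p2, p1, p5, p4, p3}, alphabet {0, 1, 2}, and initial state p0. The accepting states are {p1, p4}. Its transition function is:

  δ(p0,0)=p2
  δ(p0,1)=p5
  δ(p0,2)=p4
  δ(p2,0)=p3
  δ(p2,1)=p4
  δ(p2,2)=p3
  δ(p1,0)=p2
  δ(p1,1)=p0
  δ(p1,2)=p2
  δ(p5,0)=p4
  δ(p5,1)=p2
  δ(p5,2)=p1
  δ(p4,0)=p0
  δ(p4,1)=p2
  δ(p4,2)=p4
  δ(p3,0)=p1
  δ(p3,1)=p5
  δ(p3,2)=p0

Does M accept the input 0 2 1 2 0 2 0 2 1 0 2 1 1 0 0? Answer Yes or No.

No

Trace: p0 -0-> p2 -2-> p3 -1-> p5 -2-> p1 -0-> p2 -2-> p3 -0-> p1 -2-> p2 -1-> p4 -0-> p0 -2-> p4 -1-> p2 -1-> p4 -0-> p0 -0-> p2
End state p2 is not accepting.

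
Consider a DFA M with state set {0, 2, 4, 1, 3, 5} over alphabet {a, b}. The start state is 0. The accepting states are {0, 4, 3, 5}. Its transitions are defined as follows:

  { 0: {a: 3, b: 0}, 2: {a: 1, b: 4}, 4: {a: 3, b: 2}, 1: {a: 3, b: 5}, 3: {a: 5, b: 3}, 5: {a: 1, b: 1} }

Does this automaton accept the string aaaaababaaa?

Yes

start at 0
read 'a': 0 → 3
read 'a': 3 → 5
read 'a': 5 → 1
read 'a': 1 → 3
read 'a': 3 → 5
read 'b': 5 → 1
read 'a': 1 → 3
read 'b': 3 → 3
read 'a': 3 → 5
read 'a': 5 → 1
read 'a': 1 → 3
End state 3 is accepting.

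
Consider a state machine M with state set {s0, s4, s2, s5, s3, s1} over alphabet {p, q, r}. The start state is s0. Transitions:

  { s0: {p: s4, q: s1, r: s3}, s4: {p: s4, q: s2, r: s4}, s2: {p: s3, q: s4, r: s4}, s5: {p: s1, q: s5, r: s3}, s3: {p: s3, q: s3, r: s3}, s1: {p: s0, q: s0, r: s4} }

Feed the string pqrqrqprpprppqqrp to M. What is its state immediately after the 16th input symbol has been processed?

s3

start at s0
read 'p': s0 → s4
read 'q': s4 → s2
read 'r': s2 → s4
read 'q': s4 → s2
read 'r': s2 → s4
read 'q': s4 → s2
read 'p': s2 → s3
read 'r': s3 → s3
read 'p': s3 → s3
read 'p': s3 → s3
read 'r': s3 → s3
read 'p': s3 → s3
read 'p': s3 → s3
read 'q': s3 → s3
read 'q': s3 → s3
read 'r': s3 → s3
After 16 symbols: s3.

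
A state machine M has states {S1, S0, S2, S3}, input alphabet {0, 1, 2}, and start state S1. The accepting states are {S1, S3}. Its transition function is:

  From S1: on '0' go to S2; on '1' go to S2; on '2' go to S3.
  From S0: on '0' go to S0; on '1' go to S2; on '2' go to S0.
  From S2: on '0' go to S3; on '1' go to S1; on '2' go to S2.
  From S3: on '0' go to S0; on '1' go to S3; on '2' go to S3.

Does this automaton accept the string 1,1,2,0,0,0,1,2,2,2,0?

Yes

start at S1
read '1': S1 → S2
read '1': S2 → S1
read '2': S1 → S3
read '0': S3 → S0
read '0': S0 → S0
read '0': S0 → S0
read '1': S0 → S2
read '2': S2 → S2
read '2': S2 → S2
read '2': S2 → S2
read '0': S2 → S3
End state S3 is accepting.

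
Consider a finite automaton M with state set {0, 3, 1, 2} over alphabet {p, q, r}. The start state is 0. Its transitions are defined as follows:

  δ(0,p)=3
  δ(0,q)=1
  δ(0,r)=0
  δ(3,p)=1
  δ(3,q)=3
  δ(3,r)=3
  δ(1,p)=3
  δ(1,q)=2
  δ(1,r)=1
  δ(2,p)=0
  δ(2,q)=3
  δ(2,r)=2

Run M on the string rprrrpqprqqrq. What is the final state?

3

start at 0
read 'r': 0 → 0
read 'p': 0 → 3
read 'r': 3 → 3
read 'r': 3 → 3
read 'r': 3 → 3
read 'p': 3 → 1
read 'q': 1 → 2
read 'p': 2 → 0
read 'r': 0 → 0
read 'q': 0 → 1
read 'q': 1 → 2
read 'r': 2 → 2
read 'q': 2 → 3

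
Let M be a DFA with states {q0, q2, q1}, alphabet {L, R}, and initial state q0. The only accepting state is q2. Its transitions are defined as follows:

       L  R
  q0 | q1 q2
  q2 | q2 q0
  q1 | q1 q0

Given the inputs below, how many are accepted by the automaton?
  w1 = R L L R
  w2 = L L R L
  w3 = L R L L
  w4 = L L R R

1

w1: Trace: q0 -R-> q2 -L-> q2 -L-> q2 -R-> q0  → end q0, rejected
w2: Trace: q0 -L-> q1 -L-> q1 -R-> q0 -L-> q1  → end q1, rejected
w3: Trace: q0 -L-> q1 -R-> q0 -L-> q1 -L-> q1  → end q1, rejected
w4: Trace: q0 -L-> q1 -L-> q1 -R-> q0 -R-> q2  → end q2, accepted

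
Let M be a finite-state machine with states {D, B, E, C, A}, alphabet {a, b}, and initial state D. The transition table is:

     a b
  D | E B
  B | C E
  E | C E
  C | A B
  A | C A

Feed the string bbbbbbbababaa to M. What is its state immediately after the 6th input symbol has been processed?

E

Trace: D -b-> B -b-> E -b-> E -b-> E -b-> E -b-> E
After 6 symbols: E.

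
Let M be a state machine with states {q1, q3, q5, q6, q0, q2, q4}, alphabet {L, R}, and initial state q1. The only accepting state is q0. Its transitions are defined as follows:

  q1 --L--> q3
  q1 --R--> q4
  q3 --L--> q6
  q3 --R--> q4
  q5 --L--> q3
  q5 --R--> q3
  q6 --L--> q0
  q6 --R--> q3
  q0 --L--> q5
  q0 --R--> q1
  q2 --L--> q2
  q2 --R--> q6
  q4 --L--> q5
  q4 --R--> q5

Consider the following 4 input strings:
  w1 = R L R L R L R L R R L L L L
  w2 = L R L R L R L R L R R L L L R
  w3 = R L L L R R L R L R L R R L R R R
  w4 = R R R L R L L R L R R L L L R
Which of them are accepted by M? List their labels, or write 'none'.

w1

w1: Trace: q1 -R-> q4 -L-> q5 -R-> q3 -L-> q6 -R-> q3 -L-> q6 -R-> q3 -L-> q6 -R-> q3 -R-> q4 -L-> q5 -L-> q3 -L-> q6 -L-> q0  → end q0, accepted
w2: Trace: q1 -L-> q3 -R-> q4 -L-> q5 -R-> q3 -L-> q6 -R-> q3 -L-> q6 -R-> q3 -L-> q6 -R-> q3 -R-> q4 -L-> q5 -L-> q3 -L-> q6 -R-> q3  → end q3, rejected
w3: Trace: q1 -R-> q4 -L-> q5 -L-> q3 -L-> q6 -R-> q3 -R-> q4 -L-> q5 -R-> q3 -L-> q6 -R-> q3 -L-> q6 -R-> q3 -R-> q4 -L-> q5 -R-> q3 -R-> q4 -R-> q5  → end q5, rejected
w4: Trace: q1 -R-> q4 -R-> q5 -R-> q3 -L-> q6 -R-> q3 -L-> q6 -L-> q0 -R-> q1 -L-> q3 -R-> q4 -R-> q5 -L-> q3 -L-> q6 -L-> q0 -R-> q1  → end q1, rejected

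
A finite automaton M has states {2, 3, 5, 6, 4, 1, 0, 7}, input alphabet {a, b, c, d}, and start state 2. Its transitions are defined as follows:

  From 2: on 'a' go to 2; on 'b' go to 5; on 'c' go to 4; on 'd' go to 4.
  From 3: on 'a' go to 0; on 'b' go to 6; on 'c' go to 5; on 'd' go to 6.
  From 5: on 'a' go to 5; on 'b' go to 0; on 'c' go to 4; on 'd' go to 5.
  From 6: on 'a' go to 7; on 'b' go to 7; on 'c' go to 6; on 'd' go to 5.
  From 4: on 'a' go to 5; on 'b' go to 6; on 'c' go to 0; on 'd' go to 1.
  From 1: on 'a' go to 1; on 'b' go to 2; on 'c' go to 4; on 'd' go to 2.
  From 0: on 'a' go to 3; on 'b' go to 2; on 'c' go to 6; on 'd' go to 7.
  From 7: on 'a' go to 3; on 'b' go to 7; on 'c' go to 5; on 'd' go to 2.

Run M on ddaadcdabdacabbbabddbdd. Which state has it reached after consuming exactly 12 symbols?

2 → 4 → 1 → 1 → 1 → 2 → 4 → 1 → 1 → 2 → 4 → 5 → 4
After 12 symbols: 4.

4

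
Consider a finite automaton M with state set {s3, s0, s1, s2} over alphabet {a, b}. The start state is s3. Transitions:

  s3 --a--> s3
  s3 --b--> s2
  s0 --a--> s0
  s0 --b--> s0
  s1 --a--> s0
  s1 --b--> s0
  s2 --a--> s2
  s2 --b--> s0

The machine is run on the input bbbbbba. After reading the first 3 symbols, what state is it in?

start at s3
read 'b': s3 → s2
read 'b': s2 → s0
read 'b': s0 → s0
After 3 symbols: s0.

s0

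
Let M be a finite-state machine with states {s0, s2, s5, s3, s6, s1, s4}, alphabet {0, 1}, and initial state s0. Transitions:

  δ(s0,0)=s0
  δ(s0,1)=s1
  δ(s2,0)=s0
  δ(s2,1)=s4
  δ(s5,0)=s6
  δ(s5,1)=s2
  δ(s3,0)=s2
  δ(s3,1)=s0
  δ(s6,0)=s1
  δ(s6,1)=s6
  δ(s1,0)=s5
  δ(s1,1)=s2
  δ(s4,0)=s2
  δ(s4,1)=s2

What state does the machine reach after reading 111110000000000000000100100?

Trace: s0 -1-> s1 -1-> s2 -1-> s4 -1-> s2 -1-> s4 -0-> s2 -0-> s0 -0-> s0 -0-> s0 -0-> s0 -0-> s0 -0-> s0 -0-> s0 -0-> s0 -0-> s0 -0-> s0 -0-> s0 -0-> s0 -0-> s0 -0-> s0 -0-> s0 -1-> s1 -0-> s5 -0-> s6 -1-> s6 -0-> s1 -0-> s5

s5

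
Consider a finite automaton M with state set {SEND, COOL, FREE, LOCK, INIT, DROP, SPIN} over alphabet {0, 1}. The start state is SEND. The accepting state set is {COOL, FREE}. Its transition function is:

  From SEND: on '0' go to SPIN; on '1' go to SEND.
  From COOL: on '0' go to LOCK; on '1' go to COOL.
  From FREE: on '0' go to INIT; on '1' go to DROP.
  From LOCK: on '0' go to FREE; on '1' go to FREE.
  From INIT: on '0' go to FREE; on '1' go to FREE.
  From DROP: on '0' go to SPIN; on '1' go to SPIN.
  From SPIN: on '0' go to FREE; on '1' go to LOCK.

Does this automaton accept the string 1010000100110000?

start at SEND
read '1': SEND → SEND
read '0': SEND → SPIN
read '1': SPIN → LOCK
read '0': LOCK → FREE
read '0': FREE → INIT
read '0': INIT → FREE
read '0': FREE → INIT
read '1': INIT → FREE
read '0': FREE → INIT
read '0': INIT → FREE
read '1': FREE → DROP
read '1': DROP → SPIN
read '0': SPIN → FREE
read '0': FREE → INIT
read '0': INIT → FREE
read '0': FREE → INIT
End state INIT is not accepting.

No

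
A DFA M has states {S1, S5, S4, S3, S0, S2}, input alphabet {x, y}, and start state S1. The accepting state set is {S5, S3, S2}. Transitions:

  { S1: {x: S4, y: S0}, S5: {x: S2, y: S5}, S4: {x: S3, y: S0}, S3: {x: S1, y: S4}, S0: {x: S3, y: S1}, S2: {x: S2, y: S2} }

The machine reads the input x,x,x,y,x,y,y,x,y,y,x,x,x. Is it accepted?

No

Trace: S1 -x-> S4 -x-> S3 -x-> S1 -y-> S0 -x-> S3 -y-> S4 -y-> S0 -x-> S3 -y-> S4 -y-> S0 -x-> S3 -x-> S1 -x-> S4
End state S4 is not accepting.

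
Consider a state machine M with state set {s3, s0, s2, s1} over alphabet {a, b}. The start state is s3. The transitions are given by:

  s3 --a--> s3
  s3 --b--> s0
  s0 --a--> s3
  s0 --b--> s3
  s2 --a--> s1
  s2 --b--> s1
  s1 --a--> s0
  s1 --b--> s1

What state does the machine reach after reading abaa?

s3

Trace: s3 -a-> s3 -b-> s0 -a-> s3 -a-> s3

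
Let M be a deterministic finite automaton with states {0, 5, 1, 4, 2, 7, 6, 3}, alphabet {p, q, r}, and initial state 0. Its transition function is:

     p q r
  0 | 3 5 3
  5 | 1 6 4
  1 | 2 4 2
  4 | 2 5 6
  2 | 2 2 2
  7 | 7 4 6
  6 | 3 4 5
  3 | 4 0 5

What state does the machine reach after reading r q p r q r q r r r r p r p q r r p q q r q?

2

start at 0
read 'r': 0 → 3
read 'q': 3 → 0
read 'p': 0 → 3
read 'r': 3 → 5
read 'q': 5 → 6
read 'r': 6 → 5
read 'q': 5 → 6
read 'r': 6 → 5
read 'r': 5 → 4
read 'r': 4 → 6
read 'r': 6 → 5
read 'p': 5 → 1
read 'r': 1 → 2
read 'p': 2 → 2
read 'q': 2 → 2
read 'r': 2 → 2
read 'r': 2 → 2
read 'p': 2 → 2
read 'q': 2 → 2
read 'q': 2 → 2
read 'r': 2 → 2
read 'q': 2 → 2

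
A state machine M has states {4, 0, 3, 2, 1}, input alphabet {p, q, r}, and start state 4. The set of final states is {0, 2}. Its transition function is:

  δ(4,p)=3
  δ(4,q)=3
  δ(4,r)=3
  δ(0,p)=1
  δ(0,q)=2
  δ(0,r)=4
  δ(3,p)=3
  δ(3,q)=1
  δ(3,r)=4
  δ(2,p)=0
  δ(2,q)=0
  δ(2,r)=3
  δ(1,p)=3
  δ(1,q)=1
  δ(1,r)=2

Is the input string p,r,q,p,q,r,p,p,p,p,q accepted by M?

start at 4
read 'p': 4 → 3
read 'r': 3 → 4
read 'q': 4 → 3
read 'p': 3 → 3
read 'q': 3 → 1
read 'r': 1 → 2
read 'p': 2 → 0
read 'p': 0 → 1
read 'p': 1 → 3
read 'p': 3 → 3
read 'q': 3 → 1
End state 1 is not accepting.

No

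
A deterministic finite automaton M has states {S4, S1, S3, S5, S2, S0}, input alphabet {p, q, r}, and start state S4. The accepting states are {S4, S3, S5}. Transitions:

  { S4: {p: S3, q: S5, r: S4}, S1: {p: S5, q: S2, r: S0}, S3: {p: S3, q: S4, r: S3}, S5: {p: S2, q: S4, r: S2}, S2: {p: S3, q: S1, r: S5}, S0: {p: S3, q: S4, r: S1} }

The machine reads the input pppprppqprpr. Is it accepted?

start at S4
read 'p': S4 → S3
read 'p': S3 → S3
read 'p': S3 → S3
read 'p': S3 → S3
read 'r': S3 → S3
read 'p': S3 → S3
read 'p': S3 → S3
read 'q': S3 → S4
read 'p': S4 → S3
read 'r': S3 → S3
read 'p': S3 → S3
read 'r': S3 → S3
End state S3 is accepting.

Yes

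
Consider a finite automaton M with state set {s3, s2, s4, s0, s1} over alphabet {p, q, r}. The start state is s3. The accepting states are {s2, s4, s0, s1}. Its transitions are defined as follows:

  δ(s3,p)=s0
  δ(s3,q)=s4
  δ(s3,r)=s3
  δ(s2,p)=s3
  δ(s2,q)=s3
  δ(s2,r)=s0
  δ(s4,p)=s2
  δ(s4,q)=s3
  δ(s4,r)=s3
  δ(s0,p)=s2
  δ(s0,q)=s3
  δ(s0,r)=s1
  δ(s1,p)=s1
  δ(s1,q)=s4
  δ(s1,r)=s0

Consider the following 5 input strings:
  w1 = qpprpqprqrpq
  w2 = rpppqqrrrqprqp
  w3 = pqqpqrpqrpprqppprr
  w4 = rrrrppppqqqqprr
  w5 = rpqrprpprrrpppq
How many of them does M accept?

2

w1:
  start at s3
  read 'q': s3 → s4
  read 'p': s4 → s2
  read 'p': s2 → s3
  read 'r': s3 → s3
  read 'p': s3 → s0
  read 'q': s0 → s3
  read 'p': s3 → s0
  read 'r': s0 → s1
  read 'q': s1 → s4
  read 'r': s4 → s3
  read 'p': s3 → s0
  read 'q': s0 → s3
  end s3, rejected
w2:
  start at s3
  read 'r': s3 → s3
  read 'p': s3 → s0
  read 'p': s0 → s2
  read 'p': s2 → s3
  read 'q': s3 → s4
  read 'q': s4 → s3
  read 'r': s3 → s3
  read 'r': s3 → s3
  read 'r': s3 → s3
  read 'q': s3 → s4
  read 'p': s4 → s2
  read 'r': s2 → s0
  read 'q': s0 → s3
  read 'p': s3 → s0
  end s0, accepted
w3:
  start at s3
  read 'p': s3 → s0
  read 'q': s0 → s3
  read 'q': s3 → s4
  read 'p': s4 → s2
  read 'q': s2 → s3
  read 'r': s3 → s3
  read 'p': s3 → s0
  read 'q': s0 → s3
  read 'r': s3 → s3
  read 'p': s3 → s0
  read 'p': s0 → s2
  read 'r': s2 → s0
  read 'q': s0 → s3
  read 'p': s3 → s0
  read 'p': s0 → s2
  read 'p': s2 → s3
  read 'r': s3 → s3
  read 'r': s3 → s3
  end s3, rejected
w4:
  start at s3
  read 'r': s3 → s3
  read 'r': s3 → s3
  read 'r': s3 → s3
  read 'r': s3 → s3
  read 'p': s3 → s0
  read 'p': s0 → s2
  read 'p': s2 → s3
  read 'p': s3 → s0
  read 'q': s0 → s3
  read 'q': s3 → s4
  read 'q': s4 → s3
  read 'q': s3 → s4
  read 'p': s4 → s2
  read 'r': s2 → s0
  read 'r': s0 → s1
  end s1, accepted
w5:
  start at s3
  read 'r': s3 → s3
  read 'p': s3 → s0
  read 'q': s0 → s3
  read 'r': s3 → s3
  read 'p': s3 → s0
  read 'r': s0 → s1
  read 'p': s1 → s1
  read 'p': s1 → s1
  read 'r': s1 → s0
  read 'r': s0 → s1
  read 'r': s1 → s0
  read 'p': s0 → s2
  read 'p': s2 → s3
  read 'p': s3 → s0
  read 'q': s0 → s3
  end s3, rejected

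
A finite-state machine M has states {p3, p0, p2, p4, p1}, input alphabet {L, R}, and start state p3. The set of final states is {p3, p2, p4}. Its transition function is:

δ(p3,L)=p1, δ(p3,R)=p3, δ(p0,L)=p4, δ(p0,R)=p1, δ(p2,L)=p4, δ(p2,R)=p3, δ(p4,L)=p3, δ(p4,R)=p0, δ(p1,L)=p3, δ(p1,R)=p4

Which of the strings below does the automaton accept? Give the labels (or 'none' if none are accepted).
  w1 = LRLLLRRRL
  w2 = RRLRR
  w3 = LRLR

w3

w1: Trace: p3 -L-> p1 -R-> p4 -L-> p3 -L-> p1 -L-> p3 -R-> p3 -R-> p3 -R-> p3 -L-> p1  → end p1, rejected
w2: Trace: p3 -R-> p3 -R-> p3 -L-> p1 -R-> p4 -R-> p0  → end p0, rejected
w3: Trace: p3 -L-> p1 -R-> p4 -L-> p3 -R-> p3  → end p3, accepted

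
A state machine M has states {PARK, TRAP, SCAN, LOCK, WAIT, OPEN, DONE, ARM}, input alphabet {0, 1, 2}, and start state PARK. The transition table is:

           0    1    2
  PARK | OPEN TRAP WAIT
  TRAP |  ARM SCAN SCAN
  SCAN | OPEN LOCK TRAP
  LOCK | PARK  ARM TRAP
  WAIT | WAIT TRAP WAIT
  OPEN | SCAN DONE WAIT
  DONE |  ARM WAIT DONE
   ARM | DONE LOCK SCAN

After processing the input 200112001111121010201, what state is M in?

DONE

PARK → WAIT → WAIT → WAIT → TRAP → SCAN → TRAP → ARM → DONE → WAIT → TRAP → SCAN → LOCK → ARM → SCAN → LOCK → PARK → TRAP → ARM → SCAN → OPEN → DONE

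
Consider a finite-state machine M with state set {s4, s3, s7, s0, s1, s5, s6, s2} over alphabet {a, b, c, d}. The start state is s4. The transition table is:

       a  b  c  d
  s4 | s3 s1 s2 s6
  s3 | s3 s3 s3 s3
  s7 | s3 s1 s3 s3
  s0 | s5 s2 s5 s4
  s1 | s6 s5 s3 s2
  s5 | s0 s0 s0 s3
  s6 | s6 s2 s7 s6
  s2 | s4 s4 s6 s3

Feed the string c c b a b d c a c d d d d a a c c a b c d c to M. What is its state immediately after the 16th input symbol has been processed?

s3

Trace: s4 -c-> s2 -c-> s6 -b-> s2 -a-> s4 -b-> s1 -d-> s2 -c-> s6 -a-> s6 -c-> s7 -d-> s3 -d-> s3 -d-> s3 -d-> s3 -a-> s3 -a-> s3 -c-> s3
After 16 symbols: s3.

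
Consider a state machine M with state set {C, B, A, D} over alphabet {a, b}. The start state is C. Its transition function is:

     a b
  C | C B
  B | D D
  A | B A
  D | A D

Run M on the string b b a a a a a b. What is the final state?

D

start at C
read 'b': C → B
read 'b': B → D
read 'a': D → A
read 'a': A → B
read 'a': B → D
read 'a': D → A
read 'a': A → B
read 'b': B → D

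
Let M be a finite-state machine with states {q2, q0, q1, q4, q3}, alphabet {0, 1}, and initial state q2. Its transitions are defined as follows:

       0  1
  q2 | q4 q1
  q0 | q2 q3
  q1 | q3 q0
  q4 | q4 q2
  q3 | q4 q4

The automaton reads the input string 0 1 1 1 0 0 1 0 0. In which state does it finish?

Trace: q2 -0-> q4 -1-> q2 -1-> q1 -1-> q0 -0-> q2 -0-> q4 -1-> q2 -0-> q4 -0-> q4

q4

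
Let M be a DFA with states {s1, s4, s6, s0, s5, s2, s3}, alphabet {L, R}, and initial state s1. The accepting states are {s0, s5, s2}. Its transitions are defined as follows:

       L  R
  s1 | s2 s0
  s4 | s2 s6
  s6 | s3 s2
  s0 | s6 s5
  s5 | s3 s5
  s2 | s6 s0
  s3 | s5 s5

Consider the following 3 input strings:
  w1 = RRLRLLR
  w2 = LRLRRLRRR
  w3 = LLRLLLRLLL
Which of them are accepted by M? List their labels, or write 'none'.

w1: s1 → s0 → s5 → s3 → s5 → s3 → s5 → s5  → end s5, accepted
w2: s1 → s2 → s0 → s6 → s2 → s0 → s6 → s2 → s0 → s5  → end s5, accepted
w3: s1 → s2 → s6 → s2 → s6 → s3 → s5 → s5 → s3 → s5 → s3  → end s3, rejected

w1, w2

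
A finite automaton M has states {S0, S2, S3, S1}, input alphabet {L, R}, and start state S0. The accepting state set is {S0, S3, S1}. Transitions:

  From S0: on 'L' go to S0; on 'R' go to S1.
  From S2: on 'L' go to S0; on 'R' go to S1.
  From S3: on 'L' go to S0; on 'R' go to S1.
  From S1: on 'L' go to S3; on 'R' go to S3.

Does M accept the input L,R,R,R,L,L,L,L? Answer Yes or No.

S0 → S0 → S1 → S3 → S1 → S3 → S0 → S0 → S0
End state S0 is accepting.

Yes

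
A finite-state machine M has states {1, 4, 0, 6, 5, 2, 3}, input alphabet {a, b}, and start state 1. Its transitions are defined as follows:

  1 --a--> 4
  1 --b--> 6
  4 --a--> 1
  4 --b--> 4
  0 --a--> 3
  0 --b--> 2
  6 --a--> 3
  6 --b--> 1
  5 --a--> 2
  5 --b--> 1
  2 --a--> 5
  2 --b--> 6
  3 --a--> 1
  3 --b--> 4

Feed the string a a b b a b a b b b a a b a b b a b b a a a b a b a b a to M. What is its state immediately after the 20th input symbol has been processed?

1 → 4 → 1 → 6 → 1 → 4 → 4 → 1 → 6 → 1 → 6 → 3 → 1 → 6 → 3 → 4 → 4 → 1 → 6 → 1 → 4
After 20 symbols: 4.

4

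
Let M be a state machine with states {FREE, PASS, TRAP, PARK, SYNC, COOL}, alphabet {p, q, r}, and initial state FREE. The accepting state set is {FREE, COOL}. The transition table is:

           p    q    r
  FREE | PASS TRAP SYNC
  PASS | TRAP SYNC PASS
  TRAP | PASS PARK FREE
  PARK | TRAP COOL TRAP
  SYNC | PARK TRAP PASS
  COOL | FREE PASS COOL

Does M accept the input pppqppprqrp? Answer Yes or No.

FREE → PASS → TRAP → PASS → SYNC → PARK → TRAP → PASS → PASS → SYNC → PASS → TRAP
End state TRAP is not accepting.

No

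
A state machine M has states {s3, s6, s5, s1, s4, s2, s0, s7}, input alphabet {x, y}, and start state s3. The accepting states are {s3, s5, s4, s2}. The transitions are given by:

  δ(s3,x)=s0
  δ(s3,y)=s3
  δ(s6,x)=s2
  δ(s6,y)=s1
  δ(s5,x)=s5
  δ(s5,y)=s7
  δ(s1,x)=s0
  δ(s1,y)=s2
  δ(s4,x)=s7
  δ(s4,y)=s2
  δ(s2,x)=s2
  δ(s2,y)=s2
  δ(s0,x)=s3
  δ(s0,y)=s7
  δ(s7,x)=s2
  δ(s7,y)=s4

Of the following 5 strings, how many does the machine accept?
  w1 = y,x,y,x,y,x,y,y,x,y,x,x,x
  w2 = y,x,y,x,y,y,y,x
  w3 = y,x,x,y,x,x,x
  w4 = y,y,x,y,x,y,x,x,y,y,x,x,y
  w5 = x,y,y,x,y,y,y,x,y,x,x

4

w1: s3 → s3 → s0 → s7 → s2 → s2 → s2 → s2 → s2 → s2 → s2 → s2 → s2 → s2  → end s2, accepted
w2: s3 → s3 → s0 → s7 → s2 → s2 → s2 → s2 → s2  → end s2, accepted
w3: s3 → s3 → s0 → s3 → s3 → s0 → s3 → s0  → end s0, rejected
w4: s3 → s3 → s3 → s0 → s7 → s2 → s2 → s2 → s2 → s2 → s2 → s2 → s2 → s2  → end s2, accepted
w5: s3 → s0 → s7 → s4 → s7 → s4 → s2 → s2 → s2 → s2 → s2 → s2  → end s2, accepted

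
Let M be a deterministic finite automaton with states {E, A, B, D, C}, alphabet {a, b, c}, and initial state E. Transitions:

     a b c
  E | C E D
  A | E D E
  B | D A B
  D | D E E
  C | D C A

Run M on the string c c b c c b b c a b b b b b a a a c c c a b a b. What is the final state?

Trace: E -c-> D -c-> E -b-> E -c-> D -c-> E -b-> E -b-> E -c-> D -a-> D -b-> E -b-> E -b-> E -b-> E -b-> E -a-> C -a-> D -a-> D -c-> E -c-> D -c-> E -a-> C -b-> C -a-> D -b-> E

E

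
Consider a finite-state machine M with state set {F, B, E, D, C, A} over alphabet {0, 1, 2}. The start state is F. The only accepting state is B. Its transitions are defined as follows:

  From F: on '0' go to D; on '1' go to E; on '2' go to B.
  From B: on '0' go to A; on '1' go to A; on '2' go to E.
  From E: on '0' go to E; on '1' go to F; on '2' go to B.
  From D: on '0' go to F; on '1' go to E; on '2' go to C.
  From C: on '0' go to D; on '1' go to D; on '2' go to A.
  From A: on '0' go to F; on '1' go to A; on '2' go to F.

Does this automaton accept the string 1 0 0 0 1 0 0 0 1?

start at F
read '1': F → E
read '0': E → E
read '0': E → E
read '0': E → E
read '1': E → F
read '0': F → D
read '0': D → F
read '0': F → D
read '1': D → E
End state E is not accepting.

No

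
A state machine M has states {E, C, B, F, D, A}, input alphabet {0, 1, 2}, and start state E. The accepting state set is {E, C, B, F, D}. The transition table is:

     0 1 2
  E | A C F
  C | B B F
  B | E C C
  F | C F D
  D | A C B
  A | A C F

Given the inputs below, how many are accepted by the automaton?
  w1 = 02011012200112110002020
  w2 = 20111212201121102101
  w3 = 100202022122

w1:
  start at E
  read '0': E → A
  read '2': A → F
  read '0': F → C
  read '1': C → B
  read '1': B → C
  read '0': C → B
  read '1': B → C
  read '2': C → F
  read '2': F → D
  read '0': D → A
  read '0': A → A
  read '1': A → C
  read '1': C → B
  read '2': B → C
  read '1': C → B
  read '1': B → C
  read '0': C → B
  read '0': B → E
  read '0': E → A
  read '2': A → F
  read '0': F → C
  read '2': C → F
  read '0': F → C
  end C, accepted
w2:
  start at E
  read '2': E → F
  read '0': F → C
  read '1': C → B
  read '1': B → C
  read '1': C → B
  read '2': B → C
  read '1': C → B
  read '2': B → C
  read '2': C → F
  read '0': F → C
  read '1': C → B
  read '1': B → C
  read '2': C → F
  read '1': F → F
  read '1': F → F
  read '0': F → C
  read '2': C → F
  read '1': F → F
  read '0': F → C
  read '1': C → B
  end B, accepted
w3:
  start at E
  read '1': E → C
  read '0': C → B
  read '0': B → E
  read '2': E → F
  read '0': F → C
  read '2': C → F
  read '0': F → C
  read '2': C → F
  read '2': F → D
  read '1': D → C
  read '2': C → F
  read '2': F → D
  end D, accepted

3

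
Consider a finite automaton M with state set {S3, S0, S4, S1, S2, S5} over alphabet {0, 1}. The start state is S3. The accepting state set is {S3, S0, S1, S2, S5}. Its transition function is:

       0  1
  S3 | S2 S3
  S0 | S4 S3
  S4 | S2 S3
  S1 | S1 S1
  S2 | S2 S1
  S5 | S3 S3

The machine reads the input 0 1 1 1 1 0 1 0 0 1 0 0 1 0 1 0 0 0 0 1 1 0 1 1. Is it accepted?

S3 → S2 → S1 → S1 → S1 → S1 → S1 → S1 → S1 → S1 → S1 → S1 → S1 → S1 → S1 → S1 → S1 → S1 → S1 → S1 → S1 → S1 → S1 → S1 → S1
End state S1 is accepting.

Yes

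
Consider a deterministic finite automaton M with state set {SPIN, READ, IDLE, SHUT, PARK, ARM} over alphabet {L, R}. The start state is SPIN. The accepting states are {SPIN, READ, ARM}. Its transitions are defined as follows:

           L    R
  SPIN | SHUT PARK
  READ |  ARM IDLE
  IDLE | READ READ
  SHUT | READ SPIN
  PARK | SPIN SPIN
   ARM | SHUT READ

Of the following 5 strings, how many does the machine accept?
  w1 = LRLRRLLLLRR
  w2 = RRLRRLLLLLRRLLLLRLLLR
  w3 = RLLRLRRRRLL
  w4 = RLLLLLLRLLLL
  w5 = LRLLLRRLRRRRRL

2

w1:
  start at SPIN
  read 'L': SPIN → SHUT
  read 'R': SHUT → SPIN
  read 'L': SPIN → SHUT
  read 'R': SHUT → SPIN
  read 'R': SPIN → PARK
  read 'L': PARK → SPIN
  read 'L': SPIN → SHUT
  read 'L': SHUT → READ
  read 'L': READ → ARM
  read 'R': ARM → READ
  read 'R': READ → IDLE
  end IDLE, rejected
w2:
  start at SPIN
  read 'R': SPIN → PARK
  read 'R': PARK → SPIN
  read 'L': SPIN → SHUT
  read 'R': SHUT → SPIN
  read 'R': SPIN → PARK
  read 'L': PARK → SPIN
  read 'L': SPIN → SHUT
  read 'L': SHUT → READ
  read 'L': READ → ARM
  read 'L': ARM → SHUT
  read 'R': SHUT → SPIN
  read 'R': SPIN → PARK
  read 'L': PARK → SPIN
  read 'L': SPIN → SHUT
  read 'L': SHUT → READ
  read 'L': READ → ARM
  read 'R': ARM → READ
  read 'L': READ → ARM
  read 'L': ARM → SHUT
  read 'L': SHUT → READ
  read 'R': READ → IDLE
  end IDLE, rejected
w3:
  start at SPIN
  read 'R': SPIN → PARK
  read 'L': PARK → SPIN
  read 'L': SPIN → SHUT
  read 'R': SHUT → SPIN
  read 'L': SPIN → SHUT
  read 'R': SHUT → SPIN
  read 'R': SPIN → PARK
  read 'R': PARK → SPIN
  read 'R': SPIN → PARK
  read 'L': PARK → SPIN
  read 'L': SPIN → SHUT
  end SHUT, rejected
w4:
  start at SPIN
  read 'R': SPIN → PARK
  read 'L': PARK → SPIN
  read 'L': SPIN → SHUT
  read 'L': SHUT → READ
  read 'L': READ → ARM
  read 'L': ARM → SHUT
  read 'L': SHUT → READ
  read 'R': READ → IDLE
  read 'L': IDLE → READ
  read 'L': READ → ARM
  read 'L': ARM → SHUT
  read 'L': SHUT → READ
  end READ, accepted
w5:
  start at SPIN
  read 'L': SPIN → SHUT
  read 'R': SHUT → SPIN
  read 'L': SPIN → SHUT
  read 'L': SHUT → READ
  read 'L': READ → ARM
  read 'R': ARM → READ
  read 'R': READ → IDLE
  read 'L': IDLE → READ
  read 'R': READ → IDLE
  read 'R': IDLE → READ
  read 'R': READ → IDLE
  read 'R': IDLE → READ
  read 'R': READ → IDLE
  read 'L': IDLE → READ
  end READ, accepted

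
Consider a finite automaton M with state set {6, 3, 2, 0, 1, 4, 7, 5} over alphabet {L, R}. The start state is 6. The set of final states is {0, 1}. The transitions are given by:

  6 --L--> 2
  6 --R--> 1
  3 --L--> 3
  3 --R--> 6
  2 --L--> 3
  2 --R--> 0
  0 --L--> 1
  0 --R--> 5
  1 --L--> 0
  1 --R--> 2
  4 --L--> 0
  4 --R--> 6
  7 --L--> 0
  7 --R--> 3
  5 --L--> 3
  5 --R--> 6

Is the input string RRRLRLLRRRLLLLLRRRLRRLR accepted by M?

No

6 → 1 → 2 → 0 → 1 → 2 → 3 → 3 → 6 → 1 → 2 → 3 → 3 → 3 → 3 → 3 → 6 → 1 → 2 → 3 → 6 → 1 → 0 → 5
End state 5 is not accepting.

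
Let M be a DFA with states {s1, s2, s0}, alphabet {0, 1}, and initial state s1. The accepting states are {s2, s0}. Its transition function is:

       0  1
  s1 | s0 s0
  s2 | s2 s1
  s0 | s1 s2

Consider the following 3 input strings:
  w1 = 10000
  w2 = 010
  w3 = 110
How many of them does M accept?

3

w1: Trace: s1 -1-> s0 -0-> s1 -0-> s0 -0-> s1 -0-> s0  → end s0, accepted
w2: Trace: s1 -0-> s0 -1-> s2 -0-> s2  → end s2, accepted
w3: Trace: s1 -1-> s0 -1-> s2 -0-> s2  → end s2, accepted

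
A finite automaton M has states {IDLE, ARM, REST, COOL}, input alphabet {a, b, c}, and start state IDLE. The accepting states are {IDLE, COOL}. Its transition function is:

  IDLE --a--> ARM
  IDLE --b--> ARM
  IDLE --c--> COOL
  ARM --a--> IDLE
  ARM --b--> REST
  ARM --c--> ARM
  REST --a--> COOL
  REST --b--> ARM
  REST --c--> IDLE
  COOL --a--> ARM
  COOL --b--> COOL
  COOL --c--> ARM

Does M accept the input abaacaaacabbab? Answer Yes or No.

No

IDLE → ARM → REST → COOL → ARM → ARM → IDLE → ARM → IDLE → COOL → ARM → REST → ARM → IDLE → ARM
End state ARM is not accepting.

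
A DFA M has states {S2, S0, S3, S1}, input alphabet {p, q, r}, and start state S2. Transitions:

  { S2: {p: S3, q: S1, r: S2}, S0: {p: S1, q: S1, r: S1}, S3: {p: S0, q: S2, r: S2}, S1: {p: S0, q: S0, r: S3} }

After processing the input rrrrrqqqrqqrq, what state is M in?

Trace: S2 -r-> S2 -r-> S2 -r-> S2 -r-> S2 -r-> S2 -q-> S1 -q-> S0 -q-> S1 -r-> S3 -q-> S2 -q-> S1 -r-> S3 -q-> S2

S2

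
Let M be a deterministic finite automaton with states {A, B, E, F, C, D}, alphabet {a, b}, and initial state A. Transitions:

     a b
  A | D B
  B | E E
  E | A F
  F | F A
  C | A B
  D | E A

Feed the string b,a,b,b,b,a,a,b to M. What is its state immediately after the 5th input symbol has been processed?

B

A → B → E → F → A → B
After 5 symbols: B.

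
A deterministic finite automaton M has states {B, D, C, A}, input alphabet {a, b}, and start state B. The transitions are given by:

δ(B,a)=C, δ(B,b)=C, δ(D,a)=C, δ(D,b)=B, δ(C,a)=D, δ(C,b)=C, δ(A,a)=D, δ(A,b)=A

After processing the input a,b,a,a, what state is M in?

C

Trace: B -a-> C -b-> C -a-> D -a-> C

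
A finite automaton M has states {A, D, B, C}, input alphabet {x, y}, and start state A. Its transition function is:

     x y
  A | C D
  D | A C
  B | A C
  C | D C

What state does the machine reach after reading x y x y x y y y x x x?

A → C → C → D → C → D → C → C → C → D → A → C

C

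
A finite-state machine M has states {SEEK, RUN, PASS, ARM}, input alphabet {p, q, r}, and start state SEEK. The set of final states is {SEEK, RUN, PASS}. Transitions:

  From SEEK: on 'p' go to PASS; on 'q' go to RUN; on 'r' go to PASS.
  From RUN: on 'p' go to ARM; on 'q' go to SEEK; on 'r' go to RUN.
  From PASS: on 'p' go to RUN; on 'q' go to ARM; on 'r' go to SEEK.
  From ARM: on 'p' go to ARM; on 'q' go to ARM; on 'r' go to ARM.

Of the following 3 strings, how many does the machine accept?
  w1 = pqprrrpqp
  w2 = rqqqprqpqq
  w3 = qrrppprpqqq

0

w1:
  start at SEEK
  read 'p': SEEK → PASS
  read 'q': PASS → ARM
  read 'p': ARM → ARM
  read 'r': ARM → ARM
  read 'r': ARM → ARM
  read 'r': ARM → ARM
  read 'p': ARM → ARM
  read 'q': ARM → ARM
  read 'p': ARM → ARM
  end ARM, rejected
w2:
  start at SEEK
  read 'r': SEEK → PASS
  read 'q': PASS → ARM
  read 'q': ARM → ARM
  read 'q': ARM → ARM
  read 'p': ARM → ARM
  read 'r': ARM → ARM
  read 'q': ARM → ARM
  read 'p': ARM → ARM
  read 'q': ARM → ARM
  read 'q': ARM → ARM
  end ARM, rejected
w3:
  start at SEEK
  read 'q': SEEK → RUN
  read 'r': RUN → RUN
  read 'r': RUN → RUN
  read 'p': RUN → ARM
  read 'p': ARM → ARM
  read 'p': ARM → ARM
  read 'r': ARM → ARM
  read 'p': ARM → ARM
  read 'q': ARM → ARM
  read 'q': ARM → ARM
  read 'q': ARM → ARM
  end ARM, rejected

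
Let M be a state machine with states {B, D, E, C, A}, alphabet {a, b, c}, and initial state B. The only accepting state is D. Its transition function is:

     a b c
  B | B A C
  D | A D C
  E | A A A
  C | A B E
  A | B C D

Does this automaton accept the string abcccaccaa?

Trace: B -a-> B -b-> A -c-> D -c-> C -c-> E -a-> A -c-> D -c-> C -a-> A -a-> B
End state B is not accepting.

No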